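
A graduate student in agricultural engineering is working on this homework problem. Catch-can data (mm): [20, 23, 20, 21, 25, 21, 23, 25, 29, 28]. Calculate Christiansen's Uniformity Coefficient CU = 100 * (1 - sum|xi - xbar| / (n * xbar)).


xbar = 235 / 10 = 23.500
sum|xi - xbar| = 26
CU = 100 * (1 - 26 / (10 * 23.500))
   = 100 * (1 - 0.1106)
   = 88.94%


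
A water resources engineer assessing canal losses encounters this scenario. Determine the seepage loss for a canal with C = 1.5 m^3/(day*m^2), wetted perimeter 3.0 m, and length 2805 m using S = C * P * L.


S = C * P * L
  = 1.5 * 3.0 * 2805
  = 12622.50 m^3/day


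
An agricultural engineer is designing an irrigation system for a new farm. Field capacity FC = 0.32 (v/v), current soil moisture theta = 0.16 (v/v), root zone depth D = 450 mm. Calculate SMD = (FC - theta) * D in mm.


SMD = (FC - theta) * D
    = (0.32 - 0.16) * 450
    = 0.160 * 450
    = 72 mm


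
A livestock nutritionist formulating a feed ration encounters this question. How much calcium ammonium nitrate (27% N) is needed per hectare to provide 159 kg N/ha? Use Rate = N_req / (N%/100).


Rate = N_required / (N_content / 100)
     = 159 / (27 / 100)
     = 159 / 0.27
     = 588.89 kg/ha


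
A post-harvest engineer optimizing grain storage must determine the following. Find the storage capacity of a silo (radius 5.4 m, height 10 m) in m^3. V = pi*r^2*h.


V = pi * r^2 * h
  = pi * 5.4^2 * 10
  = pi * 29.16 * 10
  = 916.09 m^3


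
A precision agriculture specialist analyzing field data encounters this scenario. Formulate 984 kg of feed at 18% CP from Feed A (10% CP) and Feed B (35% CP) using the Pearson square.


parts_A = CP_b - target = 35 - 18 = 17
parts_B = target - CP_a = 18 - 10 = 8
total_parts = 17 + 8 = 25
Feed A = 984 * 17 / 25 = 669.12 kg
Feed B = 984 * 8 / 25 = 314.88 kg

669.12 kg


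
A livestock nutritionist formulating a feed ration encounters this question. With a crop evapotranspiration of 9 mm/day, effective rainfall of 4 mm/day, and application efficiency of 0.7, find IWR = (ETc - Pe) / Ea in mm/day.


IWR = (ETc - Pe) / Ea
    = (9 - 4) / 0.7
    = 5 / 0.7
    = 7.14 mm/day


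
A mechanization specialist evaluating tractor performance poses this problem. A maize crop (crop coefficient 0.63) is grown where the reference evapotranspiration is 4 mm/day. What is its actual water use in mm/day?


ETc = Kc * ET0
    = 0.63 * 4
    = 2.52 mm/day


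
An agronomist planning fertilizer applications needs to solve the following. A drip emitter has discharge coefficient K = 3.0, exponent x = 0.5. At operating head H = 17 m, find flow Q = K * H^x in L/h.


Q = K * H^x
  = 3.0 * 17^0.5
  = 3.0 * 4.1231
  = 12.37 L/h


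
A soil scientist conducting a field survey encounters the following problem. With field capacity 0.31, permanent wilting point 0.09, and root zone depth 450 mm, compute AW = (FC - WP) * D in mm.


AW = (FC - WP) * D
   = (0.31 - 0.09) * 450
   = 0.22 * 450
   = 99 mm


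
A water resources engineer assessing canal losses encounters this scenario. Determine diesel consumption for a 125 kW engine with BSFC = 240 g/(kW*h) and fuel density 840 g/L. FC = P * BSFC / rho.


FC = P * BSFC / rho_fuel
   = 125 * 240 / 840
   = 30000 / 840
   = 35.71 L/h


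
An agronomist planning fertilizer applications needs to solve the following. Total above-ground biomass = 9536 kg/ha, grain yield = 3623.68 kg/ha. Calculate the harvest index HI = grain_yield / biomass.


HI = grain_yield / biomass
   = 3623.68 / 9536
   = 0.38


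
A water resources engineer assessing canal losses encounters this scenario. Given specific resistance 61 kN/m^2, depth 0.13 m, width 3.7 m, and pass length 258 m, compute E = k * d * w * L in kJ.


E = k * d * w * L
  = 61 * 0.13 * 3.7 * 258
  = 7569.98 kJ


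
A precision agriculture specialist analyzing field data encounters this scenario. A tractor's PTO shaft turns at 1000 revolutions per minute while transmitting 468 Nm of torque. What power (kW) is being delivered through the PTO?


P = 2*pi*n*T / 60000
  = 2*pi * 1000 * 468 / 60000
  = 2940530.72 / 60000
  = 49.01 kW


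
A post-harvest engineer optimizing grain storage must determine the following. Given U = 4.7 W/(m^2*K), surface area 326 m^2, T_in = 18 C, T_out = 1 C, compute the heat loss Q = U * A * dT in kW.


dT = 18 - (1) = 17 K
Q = U * A * dT
  = 4.7 * 326 * 17
  = 26047.40 W = 26.05 kW


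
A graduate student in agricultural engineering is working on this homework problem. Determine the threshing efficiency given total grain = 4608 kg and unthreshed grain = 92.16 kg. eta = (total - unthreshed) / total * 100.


eta = (total - unthreshed) / total * 100
    = (4608 - 92.16) / 4608 * 100
    = 4515.84 / 4608 * 100
    = 98%


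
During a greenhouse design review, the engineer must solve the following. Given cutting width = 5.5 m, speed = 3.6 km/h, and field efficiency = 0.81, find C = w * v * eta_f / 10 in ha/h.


C = w * v * eta_f / 10
  = 5.5 * 3.6 * 0.81 / 10
  = 16.04 / 10
  = 1.60 ha/h


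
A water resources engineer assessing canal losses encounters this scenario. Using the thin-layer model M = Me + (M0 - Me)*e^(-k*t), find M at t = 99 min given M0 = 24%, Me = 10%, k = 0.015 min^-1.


M = Me + (M0 - Me) * e^(-k*t)
  = 10 + (24 - 10) * e^(-0.015*99)
  = 10 + 14 * e^(-1.485)
  = 10 + 14 * 0.22650
  = 10 + 3.1710
  = 13.17%


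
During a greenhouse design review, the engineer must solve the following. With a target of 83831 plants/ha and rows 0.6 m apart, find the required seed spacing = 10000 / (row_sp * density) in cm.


spacing = 10000 / (row_sp * density)
        = 10000 / (0.6 * 83831)
        = 10000 / 50298.60
        = 0.19881 m = 19.88 cm


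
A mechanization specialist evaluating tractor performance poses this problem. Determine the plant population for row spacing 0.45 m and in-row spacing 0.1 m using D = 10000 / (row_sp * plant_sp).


D = 10000 / (row_sp * plant_sp)
  = 10000 / (0.45 * 0.1)
  = 10000 / 0.0450
  = 222222.22 plants/ha


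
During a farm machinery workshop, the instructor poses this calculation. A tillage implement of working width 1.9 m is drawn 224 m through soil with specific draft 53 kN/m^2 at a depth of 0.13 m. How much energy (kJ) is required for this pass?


E = k * d * w * L
  = 53 * 0.13 * 1.9 * 224
  = 2932.38 kJ


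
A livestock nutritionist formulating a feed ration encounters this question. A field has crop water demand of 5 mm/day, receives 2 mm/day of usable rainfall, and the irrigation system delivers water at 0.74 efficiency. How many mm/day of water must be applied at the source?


IWR = (ETc - Pe) / Ea
    = (5 - 2) / 0.74
    = 3 / 0.74
    = 4.05 mm/day


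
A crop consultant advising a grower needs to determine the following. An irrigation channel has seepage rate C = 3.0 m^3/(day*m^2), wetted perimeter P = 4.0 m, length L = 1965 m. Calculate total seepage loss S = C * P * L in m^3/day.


S = C * P * L
  = 3.0 * 4.0 * 1965
  = 23580 m^3/day


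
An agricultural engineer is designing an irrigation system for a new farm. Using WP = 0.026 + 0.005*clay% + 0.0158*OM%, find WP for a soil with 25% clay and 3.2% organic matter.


WP = 0.026 + 0.005*25 + 0.0158*3.2
   = 0.026 + 0.1250 + 0.0506
   = 0.2016


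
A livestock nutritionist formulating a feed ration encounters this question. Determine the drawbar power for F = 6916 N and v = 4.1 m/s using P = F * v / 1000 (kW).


P = F * v / 1000
  = 6916 * 4.1 / 1000
  = 28355.60 / 1000
  = 28.36 kW


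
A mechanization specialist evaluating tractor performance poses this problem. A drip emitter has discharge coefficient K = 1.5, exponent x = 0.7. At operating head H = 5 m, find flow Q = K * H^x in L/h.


Q = K * H^x
  = 1.5 * 5^0.7
  = 1.5 * 3.0852
  = 4.63 L/h


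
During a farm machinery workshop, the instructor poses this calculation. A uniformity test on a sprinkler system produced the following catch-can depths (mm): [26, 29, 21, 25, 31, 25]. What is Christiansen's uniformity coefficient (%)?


xbar = 157 / 6 = 26.167
sum|xi - xbar| = 15.333
CU = 100 * (1 - 15.333 / (6 * 26.167))
   = 100 * (1 - 0.0977)
   = 90.23%


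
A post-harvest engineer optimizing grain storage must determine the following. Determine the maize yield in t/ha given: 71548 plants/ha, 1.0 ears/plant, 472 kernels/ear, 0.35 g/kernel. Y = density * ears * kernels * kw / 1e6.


Y = density * ears * kernels * kw
  = 71548 * 1.0 * 472 * 0.35 g/ha
  = 11819729.60 g/ha
  = 11819.73 kg/ha = 11.82 t/ha


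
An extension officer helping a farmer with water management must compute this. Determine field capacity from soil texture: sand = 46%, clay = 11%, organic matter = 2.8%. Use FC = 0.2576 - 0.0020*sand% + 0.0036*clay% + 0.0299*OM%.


FC = 0.2576 - 0.0020*46 + 0.0036*11 + 0.0299*2.8
   = 0.2576 - 0.0920 + 0.0396 + 0.0837
   = 0.2889


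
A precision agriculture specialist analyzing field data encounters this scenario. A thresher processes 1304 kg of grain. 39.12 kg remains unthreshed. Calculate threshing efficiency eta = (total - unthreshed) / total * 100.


eta = (total - unthreshed) / total * 100
    = (1304 - 39.12) / 1304 * 100
    = 1264.88 / 1304 * 100
    = 97%


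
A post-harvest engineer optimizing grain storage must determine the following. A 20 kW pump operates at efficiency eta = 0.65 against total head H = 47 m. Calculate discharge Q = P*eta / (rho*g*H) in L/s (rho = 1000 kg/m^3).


Q = (P * 1000 * eta) / (rho * g * H)
  = (20 * 1000 * 0.65) / (1000 * 9.81 * 47)
  = 13000 / 461070
  = 0.02820 m^3/s = 28.20 L/s


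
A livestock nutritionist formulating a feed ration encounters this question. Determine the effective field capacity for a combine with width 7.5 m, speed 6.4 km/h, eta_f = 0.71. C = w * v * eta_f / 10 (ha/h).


C = w * v * eta_f / 10
  = 7.5 * 6.4 * 0.71 / 10
  = 34.08 / 10
  = 3.41 ha/h


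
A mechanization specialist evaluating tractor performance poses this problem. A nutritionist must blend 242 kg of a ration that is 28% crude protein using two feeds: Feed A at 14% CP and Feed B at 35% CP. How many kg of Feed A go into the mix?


parts_A = CP_b - target = 35 - 28 = 7
parts_B = target - CP_a = 28 - 14 = 14
total_parts = 7 + 14 = 21
Feed A = 242 * 7 / 21 = 80.67 kg
Feed B = 242 * 14 / 21 = 161.33 kg

80.67 kg


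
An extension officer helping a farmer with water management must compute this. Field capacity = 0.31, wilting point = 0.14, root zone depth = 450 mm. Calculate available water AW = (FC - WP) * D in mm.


AW = (FC - WP) * D
   = (0.31 - 0.14) * 450
   = 0.17 * 450
   = 76.50 mm


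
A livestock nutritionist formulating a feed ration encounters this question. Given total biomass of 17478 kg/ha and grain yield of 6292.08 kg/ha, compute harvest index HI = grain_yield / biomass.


HI = grain_yield / biomass
   = 6292.08 / 17478
   = 0.36


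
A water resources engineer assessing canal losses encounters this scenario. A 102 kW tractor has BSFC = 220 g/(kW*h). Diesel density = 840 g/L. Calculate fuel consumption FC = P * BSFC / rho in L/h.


FC = P * BSFC / rho_fuel
   = 102 * 220 / 840
   = 22440 / 840
   = 26.71 L/h


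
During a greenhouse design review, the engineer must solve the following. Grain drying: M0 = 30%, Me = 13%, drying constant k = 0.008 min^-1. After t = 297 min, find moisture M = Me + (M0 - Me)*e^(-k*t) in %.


M = Me + (M0 - Me) * e^(-k*t)
  = 13 + (30 - 13) * e^(-0.008*297)
  = 13 + 17 * e^(-2.376)
  = 13 + 17 * 0.09292
  = 13 + 1.5797
  = 14.58%


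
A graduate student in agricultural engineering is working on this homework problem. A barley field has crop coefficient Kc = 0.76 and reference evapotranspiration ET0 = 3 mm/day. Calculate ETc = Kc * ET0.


ETc = Kc * ET0
    = 0.76 * 3
    = 2.28 mm/day


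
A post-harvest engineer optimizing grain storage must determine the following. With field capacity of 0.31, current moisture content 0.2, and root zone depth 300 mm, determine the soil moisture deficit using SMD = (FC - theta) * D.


SMD = (FC - theta) * D
    = (0.31 - 0.2) * 300
    = 0.110 * 300
    = 33 mm


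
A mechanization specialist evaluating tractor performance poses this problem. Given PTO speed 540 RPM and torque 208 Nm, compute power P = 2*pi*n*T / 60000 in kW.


P = 2*pi*n*T / 60000
  = 2*pi * 540 * 208 / 60000
  = 705727.37 / 60000
  = 11.76 kW


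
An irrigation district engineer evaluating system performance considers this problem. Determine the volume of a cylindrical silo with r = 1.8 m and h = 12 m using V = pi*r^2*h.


V = pi * r^2 * h
  = pi * 1.8^2 * 12
  = pi * 3.24 * 12
  = 122.15 m^3


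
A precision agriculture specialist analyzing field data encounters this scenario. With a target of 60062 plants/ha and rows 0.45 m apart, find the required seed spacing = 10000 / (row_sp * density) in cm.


spacing = 10000 / (row_sp * density)
        = 10000 / (0.45 * 60062)
        = 10000 / 27027.90
        = 0.36999 m = 37.00 cm


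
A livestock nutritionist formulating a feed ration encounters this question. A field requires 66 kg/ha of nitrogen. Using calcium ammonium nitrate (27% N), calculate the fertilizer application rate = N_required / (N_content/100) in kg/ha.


Rate = N_required / (N_content / 100)
     = 66 / (27 / 100)
     = 66 / 0.27
     = 244.44 kg/ha


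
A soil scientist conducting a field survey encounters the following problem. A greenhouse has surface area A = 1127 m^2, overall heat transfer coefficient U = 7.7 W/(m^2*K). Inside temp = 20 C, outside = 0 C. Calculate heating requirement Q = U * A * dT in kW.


dT = 20 - (0) = 20 K
Q = U * A * dT
  = 7.7 * 1127 * 20
  = 173558 W = 173.56 kW


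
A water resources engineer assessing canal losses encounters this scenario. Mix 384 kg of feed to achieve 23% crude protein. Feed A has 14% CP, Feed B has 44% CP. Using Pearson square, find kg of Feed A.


parts_A = CP_b - target = 44 - 23 = 21
parts_B = target - CP_a = 23 - 14 = 9
total_parts = 21 + 9 = 30
Feed A = 384 * 21 / 30 = 268.80 kg
Feed B = 384 * 9 / 30 = 115.20 kg

268.80 kg


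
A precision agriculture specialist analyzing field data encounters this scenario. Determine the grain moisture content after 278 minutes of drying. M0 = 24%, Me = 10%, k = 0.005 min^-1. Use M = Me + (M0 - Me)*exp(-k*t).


M = Me + (M0 - Me) * e^(-k*t)
  = 10 + (24 - 10) * e^(-0.005*278)
  = 10 + 14 * e^(-1.390)
  = 10 + 14 * 0.24908
  = 10 + 3.4871
  = 13.49%


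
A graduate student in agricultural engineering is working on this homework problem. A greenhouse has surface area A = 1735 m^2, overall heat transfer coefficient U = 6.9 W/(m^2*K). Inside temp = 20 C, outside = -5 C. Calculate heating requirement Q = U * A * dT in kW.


dT = 20 - (-5) = 25 K
Q = U * A * dT
  = 6.9 * 1735 * 25
  = 299287.50 W = 299.29 kW


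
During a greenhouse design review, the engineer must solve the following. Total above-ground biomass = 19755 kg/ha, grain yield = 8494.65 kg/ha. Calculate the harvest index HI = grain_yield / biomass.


HI = grain_yield / biomass
   = 8494.65 / 19755
   = 0.43


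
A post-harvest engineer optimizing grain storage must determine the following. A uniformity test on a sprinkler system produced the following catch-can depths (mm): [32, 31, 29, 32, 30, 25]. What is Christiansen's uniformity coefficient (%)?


xbar = 179 / 6 = 29.833
sum|xi - xbar| = 11.333
CU = 100 * (1 - 11.333 / (6 * 29.833))
   = 100 * (1 - 0.0633)
   = 93.67%


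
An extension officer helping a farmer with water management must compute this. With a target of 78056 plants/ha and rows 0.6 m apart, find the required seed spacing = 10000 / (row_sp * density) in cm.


spacing = 10000 / (row_sp * density)
        = 10000 / (0.6 * 78056)
        = 10000 / 46833.60
        = 0.21352 m = 21.35 cm


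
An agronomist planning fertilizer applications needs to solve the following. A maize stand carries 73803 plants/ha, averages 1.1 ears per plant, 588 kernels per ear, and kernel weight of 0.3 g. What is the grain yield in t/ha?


Y = density * ears * kernels * kw
  = 73803 * 1.1 * 588 * 0.3 g/ha
  = 14320734.12 g/ha
  = 14320.73 kg/ha = 14.32 t/ha


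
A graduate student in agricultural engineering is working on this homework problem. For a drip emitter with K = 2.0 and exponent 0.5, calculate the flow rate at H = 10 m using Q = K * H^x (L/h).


Q = K * H^x
  = 2.0 * 10^0.5
  = 2.0 * 3.1623
  = 6.32 L/h


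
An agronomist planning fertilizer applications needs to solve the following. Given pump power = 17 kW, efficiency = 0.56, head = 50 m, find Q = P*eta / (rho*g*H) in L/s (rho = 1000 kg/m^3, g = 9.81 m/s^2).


Q = (P * 1000 * eta) / (rho * g * H)
  = (17 * 1000 * 0.56) / (1000 * 9.81 * 50)
  = 9520 / 490500
  = 0.01941 m^3/s = 19.41 L/s


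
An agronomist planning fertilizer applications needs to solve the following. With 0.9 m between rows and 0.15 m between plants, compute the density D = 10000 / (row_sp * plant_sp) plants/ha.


D = 10000 / (row_sp * plant_sp)
  = 10000 / (0.9 * 0.15)
  = 10000 / 0.1350
  = 74074.07 plants/ha


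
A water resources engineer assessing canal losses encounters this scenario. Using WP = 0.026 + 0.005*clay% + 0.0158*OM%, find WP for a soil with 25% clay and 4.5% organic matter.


WP = 0.026 + 0.005*25 + 0.0158*4.5
   = 0.026 + 0.1250 + 0.0711
   = 0.2221


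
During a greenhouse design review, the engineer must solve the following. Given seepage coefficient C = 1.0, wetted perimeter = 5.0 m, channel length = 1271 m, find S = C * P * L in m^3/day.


S = C * P * L
  = 1.0 * 5.0 * 1271
  = 6355 m^3/day


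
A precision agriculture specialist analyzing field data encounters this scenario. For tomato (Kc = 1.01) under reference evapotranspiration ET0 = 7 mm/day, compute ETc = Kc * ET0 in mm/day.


ETc = Kc * ET0
    = 1.01 * 7
    = 7.07 mm/day


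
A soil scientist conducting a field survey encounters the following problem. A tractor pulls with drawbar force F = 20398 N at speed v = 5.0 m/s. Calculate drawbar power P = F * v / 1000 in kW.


P = F * v / 1000
  = 20398 * 5.0 / 1000
  = 101990 / 1000
  = 101.99 kW


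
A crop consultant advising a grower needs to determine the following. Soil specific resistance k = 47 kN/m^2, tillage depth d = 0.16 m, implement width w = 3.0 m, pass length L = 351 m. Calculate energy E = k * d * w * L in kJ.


E = k * d * w * L
  = 47 * 0.16 * 3.0 * 351
  = 7918.56 kJ


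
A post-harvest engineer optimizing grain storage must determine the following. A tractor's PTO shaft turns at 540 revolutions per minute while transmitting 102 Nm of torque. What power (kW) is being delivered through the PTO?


P = 2*pi*n*T / 60000
  = 2*pi * 540 * 102 / 60000
  = 346077.85 / 60000
  = 5.77 kW


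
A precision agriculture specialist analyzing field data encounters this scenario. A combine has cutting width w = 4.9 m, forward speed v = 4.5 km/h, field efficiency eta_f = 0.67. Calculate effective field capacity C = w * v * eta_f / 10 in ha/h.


C = w * v * eta_f / 10
  = 4.9 * 4.5 * 0.67 / 10
  = 14.77 / 10
  = 1.48 ha/h


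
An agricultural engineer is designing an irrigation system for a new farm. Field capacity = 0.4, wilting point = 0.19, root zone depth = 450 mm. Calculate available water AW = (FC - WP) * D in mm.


AW = (FC - WP) * D
   = (0.4 - 0.19) * 450
   = 0.21 * 450
   = 94.50 mm


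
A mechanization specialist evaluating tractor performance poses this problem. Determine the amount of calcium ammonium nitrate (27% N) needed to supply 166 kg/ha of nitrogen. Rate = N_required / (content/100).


Rate = N_required / (N_content / 100)
     = 166 / (27 / 100)
     = 166 / 0.27
     = 614.81 kg/ha


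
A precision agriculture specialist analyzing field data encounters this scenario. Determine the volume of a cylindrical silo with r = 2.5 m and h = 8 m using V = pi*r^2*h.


V = pi * r^2 * h
  = pi * 2.5^2 * 8
  = pi * 6.25 * 8
  = 157.08 m^3


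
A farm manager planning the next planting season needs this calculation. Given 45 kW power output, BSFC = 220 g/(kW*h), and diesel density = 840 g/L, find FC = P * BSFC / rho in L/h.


FC = P * BSFC / rho_fuel
   = 45 * 220 / 840
   = 9900 / 840
   = 11.79 L/h


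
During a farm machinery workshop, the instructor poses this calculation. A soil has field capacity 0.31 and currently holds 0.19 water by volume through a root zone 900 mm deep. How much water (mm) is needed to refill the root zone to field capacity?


SMD = (FC - theta) * D
    = (0.31 - 0.19) * 900
    = 0.120 * 900
    = 108 mm


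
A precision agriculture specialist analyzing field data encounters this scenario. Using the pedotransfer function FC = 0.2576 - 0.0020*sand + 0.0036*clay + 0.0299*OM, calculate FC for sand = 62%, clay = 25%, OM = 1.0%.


FC = 0.2576 - 0.0020*62 + 0.0036*25 + 0.0299*1.0
   = 0.2576 - 0.1240 + 0.0900 + 0.0299
   = 0.2535


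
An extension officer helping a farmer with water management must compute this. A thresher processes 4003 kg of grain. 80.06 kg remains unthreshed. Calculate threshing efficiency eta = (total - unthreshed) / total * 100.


eta = (total - unthreshed) / total * 100
    = (4003 - 80.06) / 4003 * 100
    = 3922.94 / 4003 * 100
    = 98%


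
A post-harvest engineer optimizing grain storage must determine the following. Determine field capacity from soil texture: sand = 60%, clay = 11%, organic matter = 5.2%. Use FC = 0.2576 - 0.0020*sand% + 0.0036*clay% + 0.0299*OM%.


FC = 0.2576 - 0.0020*60 + 0.0036*11 + 0.0299*5.2
   = 0.2576 - 0.1200 + 0.0396 + 0.1555
   = 0.3327


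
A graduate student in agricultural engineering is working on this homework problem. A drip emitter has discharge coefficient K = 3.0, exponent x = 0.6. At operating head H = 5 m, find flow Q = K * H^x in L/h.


Q = K * H^x
  = 3.0 * 5^0.6
  = 3.0 * 2.6265
  = 7.88 L/h


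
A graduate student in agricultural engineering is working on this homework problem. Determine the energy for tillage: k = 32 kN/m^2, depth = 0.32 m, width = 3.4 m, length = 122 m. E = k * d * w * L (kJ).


E = k * d * w * L
  = 32 * 0.32 * 3.4 * 122
  = 4247.55 kJ


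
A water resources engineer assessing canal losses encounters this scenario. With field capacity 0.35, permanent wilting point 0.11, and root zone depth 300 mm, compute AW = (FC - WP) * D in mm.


AW = (FC - WP) * D
   = (0.35 - 0.11) * 300
   = 0.24 * 300
   = 72 mm


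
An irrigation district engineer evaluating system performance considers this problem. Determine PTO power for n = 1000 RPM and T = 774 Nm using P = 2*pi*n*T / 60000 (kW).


P = 2*pi*n*T / 60000
  = 2*pi * 1000 * 774 / 60000
  = 4863185.43 / 60000
  = 81.05 kW


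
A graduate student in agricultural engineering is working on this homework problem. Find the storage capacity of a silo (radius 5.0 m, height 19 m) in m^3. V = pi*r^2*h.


V = pi * r^2 * h
  = pi * 5.0^2 * 19
  = pi * 25 * 19
  = 1492.26 m^3


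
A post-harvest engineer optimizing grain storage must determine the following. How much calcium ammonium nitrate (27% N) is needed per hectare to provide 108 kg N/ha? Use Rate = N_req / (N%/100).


Rate = N_required / (N_content / 100)
     = 108 / (27 / 100)
     = 108 / 0.27
     = 400 kg/ha


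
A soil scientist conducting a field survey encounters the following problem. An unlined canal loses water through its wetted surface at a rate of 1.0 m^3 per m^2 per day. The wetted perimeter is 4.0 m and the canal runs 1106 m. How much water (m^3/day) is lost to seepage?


S = C * P * L
  = 1.0 * 4.0 * 1106
  = 4424 m^3/day


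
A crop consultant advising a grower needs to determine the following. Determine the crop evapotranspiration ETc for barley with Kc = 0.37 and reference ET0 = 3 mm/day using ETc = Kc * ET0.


ETc = Kc * ET0
    = 0.37 * 3
    = 1.11 mm/day


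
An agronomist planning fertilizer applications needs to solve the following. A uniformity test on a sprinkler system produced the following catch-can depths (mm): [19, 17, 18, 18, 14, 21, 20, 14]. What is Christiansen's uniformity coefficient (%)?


xbar = 141 / 8 = 17.625
sum|xi - xbar| = 15.750
CU = 100 * (1 - 15.750 / (8 * 17.625))
   = 100 * (1 - 0.1117)
   = 88.83%


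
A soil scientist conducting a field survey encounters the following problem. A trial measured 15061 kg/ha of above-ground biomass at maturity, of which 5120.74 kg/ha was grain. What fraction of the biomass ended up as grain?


HI = grain_yield / biomass
   = 5120.74 / 15061
   = 0.34


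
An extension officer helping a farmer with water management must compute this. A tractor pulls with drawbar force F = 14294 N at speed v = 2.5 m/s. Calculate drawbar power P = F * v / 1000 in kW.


P = F * v / 1000
  = 14294 * 2.5 / 1000
  = 35735 / 1000
  = 35.74 kW


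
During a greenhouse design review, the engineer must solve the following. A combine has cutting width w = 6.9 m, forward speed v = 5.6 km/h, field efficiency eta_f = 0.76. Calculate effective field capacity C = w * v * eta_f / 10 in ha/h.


C = w * v * eta_f / 10
  = 6.9 * 5.6 * 0.76 / 10
  = 29.37 / 10
  = 2.94 ha/h


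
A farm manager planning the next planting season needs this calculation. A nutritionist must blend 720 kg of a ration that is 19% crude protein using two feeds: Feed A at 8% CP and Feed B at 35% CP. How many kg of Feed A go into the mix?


parts_A = CP_b - target = 35 - 19 = 16
parts_B = target - CP_a = 19 - 8 = 11
total_parts = 16 + 11 = 27
Feed A = 720 * 16 / 27 = 426.67 kg
Feed B = 720 * 11 / 27 = 293.33 kg

426.67 kg


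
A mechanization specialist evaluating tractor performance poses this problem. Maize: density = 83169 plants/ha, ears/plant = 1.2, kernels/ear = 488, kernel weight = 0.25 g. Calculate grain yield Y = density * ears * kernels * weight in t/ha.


Y = density * ears * kernels * kw
  = 83169 * 1.2 * 488 * 0.25 g/ha
  = 12175941.60 g/ha
  = 12175.94 kg/ha = 12.18 t/ha


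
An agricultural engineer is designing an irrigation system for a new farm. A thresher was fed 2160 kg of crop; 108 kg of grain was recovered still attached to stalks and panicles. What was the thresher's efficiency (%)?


eta = (total - unthreshed) / total * 100
    = (2160 - 108) / 2160 * 100
    = 2052 / 2160 * 100
    = 95%


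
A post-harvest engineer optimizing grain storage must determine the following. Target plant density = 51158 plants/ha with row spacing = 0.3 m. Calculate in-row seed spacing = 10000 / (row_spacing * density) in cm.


spacing = 10000 / (row_sp * density)
        = 10000 / (0.3 * 51158)
        = 10000 / 15347.40
        = 0.65158 m = 65.16 cm


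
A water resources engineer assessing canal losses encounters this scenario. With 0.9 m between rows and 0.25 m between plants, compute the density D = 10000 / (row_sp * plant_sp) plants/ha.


D = 10000 / (row_sp * plant_sp)
  = 10000 / (0.9 * 0.25)
  = 10000 / 0.2250
  = 44444.44 plants/ha


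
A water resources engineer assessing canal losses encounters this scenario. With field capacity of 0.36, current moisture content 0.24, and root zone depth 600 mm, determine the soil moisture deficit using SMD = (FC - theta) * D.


SMD = (FC - theta) * D
    = (0.36 - 0.24) * 600
    = 0.120 * 600
    = 72 mm


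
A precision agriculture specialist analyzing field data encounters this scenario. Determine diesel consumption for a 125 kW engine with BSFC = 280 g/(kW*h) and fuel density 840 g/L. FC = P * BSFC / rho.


FC = P * BSFC / rho_fuel
   = 125 * 280 / 840
   = 35000 / 840
   = 41.67 L/h


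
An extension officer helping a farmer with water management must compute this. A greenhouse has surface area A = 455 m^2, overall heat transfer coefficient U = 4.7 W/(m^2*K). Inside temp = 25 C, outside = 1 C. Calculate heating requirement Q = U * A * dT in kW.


dT = 25 - (1) = 24 K
Q = U * A * dT
  = 4.7 * 455 * 24
  = 51324 W = 51.32 kW


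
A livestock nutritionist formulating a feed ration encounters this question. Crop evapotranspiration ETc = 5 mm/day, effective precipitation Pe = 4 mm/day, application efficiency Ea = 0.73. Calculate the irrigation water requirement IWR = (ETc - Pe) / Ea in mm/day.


IWR = (ETc - Pe) / Ea
    = (5 - 4) / 0.73
    = 1 / 0.73
    = 1.37 mm/day


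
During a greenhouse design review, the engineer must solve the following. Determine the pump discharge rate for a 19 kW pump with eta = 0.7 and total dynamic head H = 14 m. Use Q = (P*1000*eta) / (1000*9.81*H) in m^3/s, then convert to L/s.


Q = (P * 1000 * eta) / (rho * g * H)
  = (19 * 1000 * 0.7) / (1000 * 9.81 * 14)
  = 13300 / 137340
  = 0.09684 m^3/s = 96.84 L/s


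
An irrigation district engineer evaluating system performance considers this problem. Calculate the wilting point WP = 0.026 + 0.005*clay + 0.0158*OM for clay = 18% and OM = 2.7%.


WP = 0.026 + 0.005*18 + 0.0158*2.7
   = 0.026 + 0.0900 + 0.0427
   = 0.1587


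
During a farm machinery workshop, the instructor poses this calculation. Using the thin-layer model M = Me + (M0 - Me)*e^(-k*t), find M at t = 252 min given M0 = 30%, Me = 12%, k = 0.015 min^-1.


M = Me + (M0 - Me) * e^(-k*t)
  = 12 + (30 - 12) * e^(-0.015*252)
  = 12 + 18 * e^(-3.780)
  = 12 + 18 * 0.02282
  = 12 + 0.4108
  = 12.41%


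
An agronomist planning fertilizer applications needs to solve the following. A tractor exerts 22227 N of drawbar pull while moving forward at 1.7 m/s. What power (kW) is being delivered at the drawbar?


P = F * v / 1000
  = 22227 * 1.7 / 1000
  = 37785.90 / 1000
  = 37.79 kW


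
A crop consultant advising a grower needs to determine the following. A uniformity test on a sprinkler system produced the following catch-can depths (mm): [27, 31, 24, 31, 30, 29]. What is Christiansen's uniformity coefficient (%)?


xbar = 172 / 6 = 28.667
sum|xi - xbar| = 12.667
CU = 100 * (1 - 12.667 / (6 * 28.667))
   = 100 * (1 - 0.0736)
   = 92.64%


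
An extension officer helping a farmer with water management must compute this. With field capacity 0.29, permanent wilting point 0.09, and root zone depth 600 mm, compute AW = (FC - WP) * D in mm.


AW = (FC - WP) * D
   = (0.29 - 0.09) * 600
   = 0.20 * 600
   = 120 mm


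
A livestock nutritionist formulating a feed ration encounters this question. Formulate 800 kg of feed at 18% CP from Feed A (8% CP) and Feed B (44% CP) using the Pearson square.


parts_A = CP_b - target = 44 - 18 = 26
parts_B = target - CP_a = 18 - 8 = 10
total_parts = 26 + 10 = 36
Feed A = 800 * 26 / 36 = 577.78 kg
Feed B = 800 * 10 / 36 = 222.22 kg

577.78 kg


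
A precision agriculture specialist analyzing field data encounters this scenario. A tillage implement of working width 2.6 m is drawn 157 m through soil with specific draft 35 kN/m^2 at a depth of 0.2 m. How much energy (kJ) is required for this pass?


E = k * d * w * L
  = 35 * 0.2 * 2.6 * 157
  = 2857.40 kJ


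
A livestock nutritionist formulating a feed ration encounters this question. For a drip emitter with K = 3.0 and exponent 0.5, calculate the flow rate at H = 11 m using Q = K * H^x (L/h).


Q = K * H^x
  = 3.0 * 11^0.5
  = 3.0 * 3.3166
  = 9.95 L/h


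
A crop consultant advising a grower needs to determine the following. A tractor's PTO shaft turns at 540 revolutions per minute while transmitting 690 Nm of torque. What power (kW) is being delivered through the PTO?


P = 2*pi*n*T / 60000
  = 2*pi * 540 * 690 / 60000
  = 2341114.85 / 60000
  = 39.02 kW


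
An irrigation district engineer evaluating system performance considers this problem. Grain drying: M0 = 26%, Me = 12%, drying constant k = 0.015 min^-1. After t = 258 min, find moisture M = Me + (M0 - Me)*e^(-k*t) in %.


M = Me + (M0 - Me) * e^(-k*t)
  = 12 + (26 - 12) * e^(-0.015*258)
  = 12 + 14 * e^(-3.870)
  = 12 + 14 * 0.02086
  = 12 + 0.2920
  = 12.29%


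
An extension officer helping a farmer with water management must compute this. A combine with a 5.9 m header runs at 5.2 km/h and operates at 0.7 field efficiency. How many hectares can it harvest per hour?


C = w * v * eta_f / 10
  = 5.9 * 5.2 * 0.7 / 10
  = 21.48 / 10
  = 2.15 ha/h


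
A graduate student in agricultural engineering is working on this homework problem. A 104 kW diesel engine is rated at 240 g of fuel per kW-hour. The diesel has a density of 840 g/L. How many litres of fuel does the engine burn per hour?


FC = P * BSFC / rho_fuel
   = 104 * 240 / 840
   = 24960 / 840
   = 29.71 L/h


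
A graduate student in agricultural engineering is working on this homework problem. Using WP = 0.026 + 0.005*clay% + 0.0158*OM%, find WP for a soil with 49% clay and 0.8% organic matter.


WP = 0.026 + 0.005*49 + 0.0158*0.8
   = 0.026 + 0.2450 + 0.0126
   = 0.2836


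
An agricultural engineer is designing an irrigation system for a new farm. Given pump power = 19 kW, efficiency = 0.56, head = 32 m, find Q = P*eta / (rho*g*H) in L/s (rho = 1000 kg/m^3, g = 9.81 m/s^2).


Q = (P * 1000 * eta) / (rho * g * H)
  = (19 * 1000 * 0.56) / (1000 * 9.81 * 32)
  = 10640 / 313920
  = 0.03389 m^3/s = 33.89 L/s


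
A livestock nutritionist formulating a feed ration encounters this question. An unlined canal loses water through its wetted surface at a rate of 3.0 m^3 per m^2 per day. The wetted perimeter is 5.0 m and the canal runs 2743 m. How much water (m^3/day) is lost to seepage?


S = C * P * L
  = 3.0 * 5.0 * 2743
  = 41145 m^3/day


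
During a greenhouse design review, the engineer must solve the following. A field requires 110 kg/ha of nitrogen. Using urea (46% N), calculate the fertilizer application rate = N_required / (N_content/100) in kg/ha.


Rate = N_required / (N_content / 100)
     = 110 / (46 / 100)
     = 110 / 0.46
     = 239.13 kg/ha


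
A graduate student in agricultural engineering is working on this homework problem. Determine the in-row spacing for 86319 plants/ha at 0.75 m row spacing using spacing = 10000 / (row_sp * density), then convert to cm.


spacing = 10000 / (row_sp * density)
        = 10000 / (0.75 * 86319)
        = 10000 / 64739.25
        = 0.15447 m = 15.45 cm


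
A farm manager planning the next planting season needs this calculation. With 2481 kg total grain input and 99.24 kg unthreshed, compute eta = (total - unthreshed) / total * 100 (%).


eta = (total - unthreshed) / total * 100
    = (2481 - 99.24) / 2481 * 100
    = 2381.76 / 2481 * 100
    = 96%


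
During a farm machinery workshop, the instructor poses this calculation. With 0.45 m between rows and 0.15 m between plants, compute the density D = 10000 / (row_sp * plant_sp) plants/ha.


D = 10000 / (row_sp * plant_sp)
  = 10000 / (0.45 * 0.15)
  = 10000 / 0.0675
  = 148148.15 plants/ha


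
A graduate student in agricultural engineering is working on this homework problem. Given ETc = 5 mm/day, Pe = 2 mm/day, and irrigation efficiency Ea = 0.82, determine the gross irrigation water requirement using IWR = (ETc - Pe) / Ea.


IWR = (ETc - Pe) / Ea
    = (5 - 2) / 0.82
    = 3 / 0.82
    = 3.66 mm/day


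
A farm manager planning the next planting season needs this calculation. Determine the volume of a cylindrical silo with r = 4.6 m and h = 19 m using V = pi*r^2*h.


V = pi * r^2 * h
  = pi * 4.6^2 * 19
  = pi * 21.16 * 19
  = 1263.05 m^3


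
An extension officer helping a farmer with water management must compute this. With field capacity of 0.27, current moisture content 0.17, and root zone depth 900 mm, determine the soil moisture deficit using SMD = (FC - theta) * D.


SMD = (FC - theta) * D
    = (0.27 - 0.17) * 900
    = 0.100 * 900
    = 90 mm


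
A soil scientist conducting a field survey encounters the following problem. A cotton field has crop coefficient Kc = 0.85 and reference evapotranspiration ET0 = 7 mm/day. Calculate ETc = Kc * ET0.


ETc = Kc * ET0
    = 0.85 * 7
    = 5.95 mm/day


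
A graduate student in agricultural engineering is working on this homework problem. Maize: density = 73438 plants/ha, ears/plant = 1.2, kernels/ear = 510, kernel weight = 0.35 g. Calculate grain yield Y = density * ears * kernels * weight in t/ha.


Y = density * ears * kernels * kw
  = 73438 * 1.2 * 510 * 0.35 g/ha
  = 15730419.60 g/ha
  = 15730.42 kg/ha = 15.73 t/ha


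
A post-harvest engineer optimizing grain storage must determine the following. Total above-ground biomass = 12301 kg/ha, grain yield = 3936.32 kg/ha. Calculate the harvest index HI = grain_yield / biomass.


HI = grain_yield / biomass
   = 3936.32 / 12301
   = 0.32


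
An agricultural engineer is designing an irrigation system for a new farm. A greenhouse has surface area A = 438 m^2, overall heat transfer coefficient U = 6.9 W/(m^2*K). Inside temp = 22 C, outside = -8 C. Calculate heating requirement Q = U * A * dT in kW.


dT = 22 - (-8) = 30 K
Q = U * A * dT
  = 6.9 * 438 * 30
  = 90666 W = 90.67 kW


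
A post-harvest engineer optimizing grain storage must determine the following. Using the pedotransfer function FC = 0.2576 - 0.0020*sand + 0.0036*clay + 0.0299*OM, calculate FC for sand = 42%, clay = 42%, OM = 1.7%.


FC = 0.2576 - 0.0020*42 + 0.0036*42 + 0.0299*1.7
   = 0.2576 - 0.0840 + 0.1512 + 0.0508
   = 0.3756


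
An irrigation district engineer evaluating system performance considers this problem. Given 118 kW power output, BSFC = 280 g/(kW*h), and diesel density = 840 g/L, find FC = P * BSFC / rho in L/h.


FC = P * BSFC / rho_fuel
   = 118 * 280 / 840
   = 33040 / 840
   = 39.33 L/h


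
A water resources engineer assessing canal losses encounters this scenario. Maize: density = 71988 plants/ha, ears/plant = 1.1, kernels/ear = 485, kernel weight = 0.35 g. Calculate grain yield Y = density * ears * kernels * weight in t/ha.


Y = density * ears * kernels * kw
  = 71988 * 1.1 * 485 * 0.35 g/ha
  = 13441959.30 g/ha
  = 13441.96 kg/ha = 13.44 t/ha


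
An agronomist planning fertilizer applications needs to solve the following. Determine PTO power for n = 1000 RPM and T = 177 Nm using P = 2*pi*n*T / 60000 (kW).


P = 2*pi*n*T / 60000
  = 2*pi * 1000 * 177 / 60000
  = 1112123.80 / 60000
  = 18.54 kW


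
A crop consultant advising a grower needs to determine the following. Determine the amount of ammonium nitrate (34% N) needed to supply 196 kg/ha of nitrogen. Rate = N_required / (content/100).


Rate = N_required / (N_content / 100)
     = 196 / (34 / 100)
     = 196 / 0.34
     = 576.47 kg/ha


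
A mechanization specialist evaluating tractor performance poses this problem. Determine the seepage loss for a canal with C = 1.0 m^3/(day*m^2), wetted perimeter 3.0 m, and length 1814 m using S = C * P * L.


S = C * P * L
  = 1.0 * 3.0 * 1814
  = 5442 m^3/day


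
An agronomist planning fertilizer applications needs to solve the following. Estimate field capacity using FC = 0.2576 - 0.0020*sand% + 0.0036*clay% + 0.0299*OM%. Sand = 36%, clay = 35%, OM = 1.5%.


FC = 0.2576 - 0.0020*36 + 0.0036*35 + 0.0299*1.5
   = 0.2576 - 0.0720 + 0.1260 + 0.0449
   = 0.3565


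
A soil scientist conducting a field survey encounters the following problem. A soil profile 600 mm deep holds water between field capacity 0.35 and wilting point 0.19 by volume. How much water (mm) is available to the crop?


AW = (FC - WP) * D
   = (0.35 - 0.19) * 600
   = 0.16 * 600
   = 96 mm


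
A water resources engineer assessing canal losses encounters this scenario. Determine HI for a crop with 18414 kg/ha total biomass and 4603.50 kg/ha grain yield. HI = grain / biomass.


HI = grain_yield / biomass
   = 4603.50 / 18414
   = 0.25


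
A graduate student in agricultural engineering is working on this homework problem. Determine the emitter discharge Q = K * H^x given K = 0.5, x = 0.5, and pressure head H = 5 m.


Q = K * H^x
  = 0.5 * 5^0.5
  = 0.5 * 2.2361
  = 1.12 L/h


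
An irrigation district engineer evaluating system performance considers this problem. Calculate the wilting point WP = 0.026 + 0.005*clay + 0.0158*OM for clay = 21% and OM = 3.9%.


WP = 0.026 + 0.005*21 + 0.0158*3.9
   = 0.026 + 0.1050 + 0.0616
   = 0.1926
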